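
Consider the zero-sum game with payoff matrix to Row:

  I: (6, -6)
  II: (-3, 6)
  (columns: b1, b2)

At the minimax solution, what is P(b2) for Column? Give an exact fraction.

Row minima: I → -6, II → -3; maximin = -3.
Column maxima: b1 → 6, b2 → 6; minimax = 6.
-3 ≠ 6, so there is no saddle point; optimal play is mixed.
Let Row play I with probability p. Expected payoff against b1: 6p + (-3)(1−p) = 9p − 3; against b2: (-6)p + 6(1−p) = −12p + 6.
Setting these equal: 9p − 3 = −12p + 6 ⇒ 21p = 9 ⇒ p = 3/7, and the value is (9)·(3/7) − 3 = 6/7.
For Column: with q = P(b1), equating I's and II's payoffs gives 12q − 6 = −9q + 6 ⇒ q = 4/7.

3/7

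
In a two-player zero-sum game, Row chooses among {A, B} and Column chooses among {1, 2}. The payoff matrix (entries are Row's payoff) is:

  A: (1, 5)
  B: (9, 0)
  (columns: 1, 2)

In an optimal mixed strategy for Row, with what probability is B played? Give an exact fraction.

4/13

Row minima: A → 1, B → 0; maximin = 1.
Column maxima: 1 → 9, 2 → 5; minimax = 5.
1 ≠ 5, so there is no saddle point; optimal play is mixed.
Let Row play A with probability p. Expected payoff against 1: 1p + 9(1−p) = −8p + 9; against 2: 5p + 0(1−p) = 5p.
Setting these equal: −8p + 9 = 5p ⇒ −13p = -9 ⇒ p = 9/13, and the value is (-8)·(9/13) + 9 = 45/13.
For Column: with q = P(1), equating A's and B's payoffs gives −4q + 5 = 9q ⇒ q = 5/13.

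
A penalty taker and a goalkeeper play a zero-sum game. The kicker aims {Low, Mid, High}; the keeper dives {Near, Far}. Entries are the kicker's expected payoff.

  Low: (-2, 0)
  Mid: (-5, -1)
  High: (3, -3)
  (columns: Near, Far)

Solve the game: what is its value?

Row minima: Low → -2, Mid → -5, High → -3; maximin = -2.
Column maxima: Near → 3, Far → 0; minimax = 0.
-2 ≠ 0, so there is no saddle point; optimal play is mixed.
Mid is strictly dominated by Low, so the kicker never plays it.
On the remaining 2×2 (Low, High vs Near, Far):
Let the kicker play Low with probability p. Expected payoff against Near: (-2)p + 3(1−p) = −5p + 3; against Far: 0p + (-3)(1−p) = 3p − 3.
Setting these equal: −5p + 3 = 3p − 3 ⇒ −8p = -6 ⇒ p = 3/4, and the value is (-5)·(3/4) + 3 = -3/4.
For the keeper: with q = P(Near), equating Low's and High's payoffs gives −2q = 6q − 3 ⇒ q = 3/8.

-3/4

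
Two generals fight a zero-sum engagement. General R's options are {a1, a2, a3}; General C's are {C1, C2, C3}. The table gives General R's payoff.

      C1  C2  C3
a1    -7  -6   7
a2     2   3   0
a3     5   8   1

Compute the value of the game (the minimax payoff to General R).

Row minima: a1 → -7, a2 → 0, a3 → 1; maximin = 1.
Column maxima: C1 → 5, C2 → 8, C3 → 7; minimax = 5.
1 ≠ 5, so there is no saddle point; optimal play is mixed.
a2 is strictly dominated by a3, so General R never plays it.
C2 is strictly dominated by C1 (it gives General R strictly more in every row), so General C never plays it.
On the remaining 2×2 (a1, a3 vs C1, C3):
Let General R play a1 with probability p. Expected payoff against C1: (-7)p + 5(1−p) = −12p + 5; against C3: 7p + 1(1−p) = 6p + 1.
Setting these equal: −12p + 5 = 6p + 1 ⇒ −18p = -4 ⇒ p = 2/9, and the value is (-12)·(2/9) + 5 = 7/3.
For General C: with q = P(C1), equating a1's and a3's payoffs gives −14q + 7 = 4q + 1 ⇒ q = 1/3.

7/3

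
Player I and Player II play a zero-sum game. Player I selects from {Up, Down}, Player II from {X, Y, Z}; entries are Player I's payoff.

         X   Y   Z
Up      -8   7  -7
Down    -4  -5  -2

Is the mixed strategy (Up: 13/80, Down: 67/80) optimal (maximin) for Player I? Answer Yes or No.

Against X this mix gives (13/80)·(-8) + (67/80)·(-4) = -93/20.
Against Y this mix gives (13/80)·7 + (67/80)·(-5) = -61/20.
Against Z this mix gives (13/80)·(-7) + (67/80)·(-2) = -45/16.
Player II will play X, holding Player I to -93/20. Shifting weight toward the row that does better against X would raise this floor (the equalizing mix achieves -17/4 against both X and Y), so the proposed strategy is not optimal.

No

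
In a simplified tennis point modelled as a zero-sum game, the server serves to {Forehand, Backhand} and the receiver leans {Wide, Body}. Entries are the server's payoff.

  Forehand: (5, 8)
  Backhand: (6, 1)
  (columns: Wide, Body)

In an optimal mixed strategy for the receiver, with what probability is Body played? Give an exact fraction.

1/8

Row minima: Forehand → 5, Backhand → 1; maximin = 5.
Column maxima: Wide → 6, Body → 8; minimax = 6.
5 ≠ 6, so there is no saddle point; optimal play is mixed.
Let the server play Forehand with probability p. Expected payoff against Wide: 5p + 6(1−p) = −p + 6; against Body: 8p + 1(1−p) = 7p + 1.
Setting these equal: −p + 6 = 7p + 1 ⇒ −8p = -5 ⇒ p = 5/8, and the value is (-1)·(5/8) + 6 = 43/8.
For the receiver: with q = P(Wide), equating Forehand's and Backhand's payoffs gives −3q + 8 = 5q + 1 ⇒ q = 7/8.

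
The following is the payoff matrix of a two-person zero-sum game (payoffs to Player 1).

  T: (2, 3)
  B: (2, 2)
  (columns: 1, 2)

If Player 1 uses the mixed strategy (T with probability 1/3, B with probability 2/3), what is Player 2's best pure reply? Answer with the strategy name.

If Player 2 plays 1, Player 1's expected payoff is (1/3)·2 + (2/3)·2 = 2.
If Player 2 plays 2, Player 1's expected payoff is (1/3)·3 + (2/3)·2 = 7/3.
Player 2 minimizes Player 1's payoff; the smallest is 2, so the best response is 1.

1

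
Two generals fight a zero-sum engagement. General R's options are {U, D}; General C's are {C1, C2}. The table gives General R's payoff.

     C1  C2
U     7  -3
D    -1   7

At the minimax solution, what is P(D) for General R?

Row minima: U → -3, D → -1; maximin = -1.
Column maxima: C1 → 7, C2 → 7; minimax = 7.
-1 ≠ 7, so there is no saddle point; optimal play is mixed.
Let General R play U with probability p. Expected payoff against C1: 7p + (-1)(1−p) = 8p − 1; against C2: (-3)p + 7(1−p) = −10p + 7.
Setting these equal: 8p − 1 = −10p + 7 ⇒ 18p = 8 ⇒ p = 4/9, and the value is (8)·(4/9) − 1 = 23/9.
For General C: with q = P(C1), equating U's and D's payoffs gives 10q − 3 = −8q + 7 ⇒ q = 5/9.

5/9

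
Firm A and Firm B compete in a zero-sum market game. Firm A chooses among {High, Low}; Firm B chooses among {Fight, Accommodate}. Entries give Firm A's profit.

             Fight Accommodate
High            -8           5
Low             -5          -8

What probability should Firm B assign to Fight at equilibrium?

Row minima: High → -8, Low → -8; maximin = -8.
Column maxima: Fight → -5, Accommodate → 5; minimax = -5.
-8 ≠ -5, so there is no saddle point; optimal play is mixed.
Let Firm A play High with probability p. Expected payoff against Fight: (-8)p + (-5)(1−p) = −3p − 5; against Accommodate: 5p + (-8)(1−p) = 13p − 8.
Setting these equal: −3p − 5 = 13p − 8 ⇒ −16p = -3 ⇒ p = 3/16, and the value is (-3)·(3/16) − 5 = -89/16.
For Firm B: with q = P(Fight), equating High's and Low's payoffs gives −13q + 5 = 3q − 8 ⇒ q = 13/16.

13/16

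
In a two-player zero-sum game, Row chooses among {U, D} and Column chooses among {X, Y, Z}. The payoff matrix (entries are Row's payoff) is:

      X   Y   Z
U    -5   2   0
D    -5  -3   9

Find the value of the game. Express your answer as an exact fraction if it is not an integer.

-5

Row minima: U → -5, D → -5; maximin = -5.
Column maxima: X → -5, Y → 2, Z → 9; minimax = -5.
Since maximin = minimax = -5, there is a saddle point and the value is -5.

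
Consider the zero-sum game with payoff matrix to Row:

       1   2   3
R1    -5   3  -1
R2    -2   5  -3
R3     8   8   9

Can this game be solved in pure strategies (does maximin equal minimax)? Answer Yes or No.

Row minima: R1 → -5, R2 → -3, R3 → 8; maximin = 8.
Column maxima: 1 → 8, 2 → 8, 3 → 9; minimax = 8.
maximin = minimax = 8, so a saddle point exists.

Yes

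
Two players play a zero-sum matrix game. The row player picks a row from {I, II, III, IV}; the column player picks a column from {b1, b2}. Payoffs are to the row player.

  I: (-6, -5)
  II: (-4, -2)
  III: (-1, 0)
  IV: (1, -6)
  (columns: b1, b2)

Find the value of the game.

-3/4

Row minima: I → -6, II → -4, III → -1, IV → -6; maximin = -1.
Column maxima: b1 → 1, b2 → 0; minimax = 0.
-1 ≠ 0, so there is no saddle point; optimal play is mixed.
I is strictly dominated by II, so the row player never plays it.
II is strictly dominated by III, so the row player never plays it.
On the remaining 2×2 (III, IV vs b1, b2):
Let the row player play III with probability p. Expected payoff against b1: (-1)p + 1(1−p) = −2p + 1; against b2: 0p + (-6)(1−p) = 6p − 6.
Setting these equal: −2p + 1 = 6p − 6 ⇒ −8p = -7 ⇒ p = 7/8, and the value is (-2)·(7/8) + 1 = -3/4.
For the column player: with q = P(b1), equating III's and IV's payoffs gives −q = 7q − 6 ⇒ q = 3/4.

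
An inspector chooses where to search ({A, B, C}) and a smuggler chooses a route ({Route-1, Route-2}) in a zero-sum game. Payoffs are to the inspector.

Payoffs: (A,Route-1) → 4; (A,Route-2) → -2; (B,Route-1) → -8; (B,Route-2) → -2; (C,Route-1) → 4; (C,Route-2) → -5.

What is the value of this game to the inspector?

Row minima: A → -2, B → -8, C → -5; maximin = -2.
Column maxima: Route-1 → 4, Route-2 → -2; minimax = -2.
Since maximin = minimax = -2, there is a saddle point and the value is -2.

-2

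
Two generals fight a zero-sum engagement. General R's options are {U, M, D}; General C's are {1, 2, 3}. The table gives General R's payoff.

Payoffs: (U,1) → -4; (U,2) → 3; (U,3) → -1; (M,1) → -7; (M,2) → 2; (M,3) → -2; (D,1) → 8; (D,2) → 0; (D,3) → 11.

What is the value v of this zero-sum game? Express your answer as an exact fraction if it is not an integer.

8/5

Row minima: U → -4, M → -7, D → 0; maximin = 0.
Column maxima: 1 → 8, 2 → 3, 3 → 11; minimax = 3.
0 ≠ 3, so there is no saddle point; optimal play is mixed.
M is strictly dominated by U, so General R never plays it.
3 is strictly dominated by 1 (it gives General R strictly more in every row), so General C never plays it.
On the remaining 2×2 (U, D vs 1, 2):
Let General R play U with probability p. Expected payoff against 1: (-4)p + 8(1−p) = −12p + 8; against 2: 3p + 0(1−p) = 3p.
Setting these equal: −12p + 8 = 3p ⇒ −15p = -8 ⇒ p = 8/15, and the value is (-12)·(8/15) + 8 = 8/5.
For General C: with q = P(1), equating U's and D's payoffs gives −7q + 3 = 8q ⇒ q = 1/5.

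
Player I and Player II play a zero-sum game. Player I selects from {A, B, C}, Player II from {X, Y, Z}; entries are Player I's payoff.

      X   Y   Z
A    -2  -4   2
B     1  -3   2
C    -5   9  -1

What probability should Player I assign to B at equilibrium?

7/9

Row minima: A → -4, B → -3, C → -5; maximin = -3.
Column maxima: X → 1, Y → 9, Z → 2; minimax = 1.
-3 ≠ 1, so there is no saddle point; optimal play is mixed.
Z is strictly dominated by X (it gives Player I strictly more in every row), so Player II never plays it.
With Z eliminated, A is strictly dominated by B (B gives Player I strictly more in every remaining column), so Player I never plays it.
On the remaining 2×2 (B, C vs X, Y):
Let Player I play B with probability p. Expected payoff against X: 1p + (-5)(1−p) = 6p − 5; against Y: (-3)p + 9(1−p) = −12p + 9.
Setting these equal: 6p − 5 = −12p + 9 ⇒ 18p = 14 ⇒ p = 7/9, and the value is (6)·(7/9) − 5 = -1/3.
For Player II: with q = P(X), equating B's and C's payoffs gives 4q − 3 = −14q + 9 ⇒ q = 2/3.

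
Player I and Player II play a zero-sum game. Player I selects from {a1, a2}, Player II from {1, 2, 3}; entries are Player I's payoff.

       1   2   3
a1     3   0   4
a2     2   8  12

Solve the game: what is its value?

Row minima: a1 → 0, a2 → 2; maximin = 2.
Column maxima: 1 → 3, 2 → 8, 3 → 12; minimax = 3.
2 ≠ 3, so there is no saddle point; optimal play is mixed.
3 is strictly dominated by 1 (it gives Player I strictly more in every row), so Player II never plays it.
On the remaining 2×2 (a1, a2 vs 1, 2):
Let Player I play a1 with probability p. Expected payoff against 1: 3p + 2(1−p) = p + 2; against 2: 0p + 8(1−p) = −8p + 8.
Setting these equal: p + 2 = −8p + 8 ⇒ 9p = 6 ⇒ p = 2/3, and the value is (1)·(2/3) + 2 = 8/3.
For Player II: with q = P(1), equating a1's and a2's payoffs gives 3q = −6q + 8 ⇒ q = 8/9.

8/3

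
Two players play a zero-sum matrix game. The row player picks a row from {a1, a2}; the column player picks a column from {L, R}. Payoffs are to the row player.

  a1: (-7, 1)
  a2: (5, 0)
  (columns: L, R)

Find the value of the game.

5/13

Row minima: a1 → -7, a2 → 0; maximin = 0.
Column maxima: L → 5, R → 1; minimax = 1.
0 ≠ 1, so there is no saddle point; optimal play is mixed.
Let the row player play a1 with probability p. Expected payoff against L: (-7)p + 5(1−p) = −12p + 5; against R: 1p + 0(1−p) = p.
Setting these equal: −12p + 5 = p ⇒ −13p = -5 ⇒ p = 5/13, and the value is (-12)·(5/13) + 5 = 5/13.
For the column player: with q = P(L), equating a1's and a2's payoffs gives −8q + 1 = 5q ⇒ q = 1/13.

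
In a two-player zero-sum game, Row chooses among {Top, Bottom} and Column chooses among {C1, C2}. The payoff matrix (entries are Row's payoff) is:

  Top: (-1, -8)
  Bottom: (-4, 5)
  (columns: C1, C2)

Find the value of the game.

-37/16

Row minima: Top → -8, Bottom → -4; maximin = -4.
Column maxima: C1 → -1, C2 → 5; minimax = -1.
-4 ≠ -1, so there is no saddle point; optimal play is mixed.
Let Row play Top with probability p. Expected payoff against C1: (-1)p + (-4)(1−p) = 3p − 4; against C2: (-8)p + 5(1−p) = −13p + 5.
Setting these equal: 3p − 4 = −13p + 5 ⇒ 16p = 9 ⇒ p = 9/16, and the value is (3)·(9/16) − 4 = -37/16.
For Column: with q = P(C1), equating Top's and Bottom's payoffs gives 7q − 8 = −9q + 5 ⇒ q = 13/16.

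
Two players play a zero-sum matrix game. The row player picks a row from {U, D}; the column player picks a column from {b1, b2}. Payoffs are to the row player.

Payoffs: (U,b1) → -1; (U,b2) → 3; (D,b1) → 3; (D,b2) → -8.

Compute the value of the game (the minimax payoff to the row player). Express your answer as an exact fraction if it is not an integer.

Row minima: U → -1, D → -8; maximin = -1.
Column maxima: b1 → 3, b2 → 3; minimax = 3.
-1 ≠ 3, so there is no saddle point; optimal play is mixed.
Let the row player play U with probability p. Expected payoff against b1: (-1)p + 3(1−p) = −4p + 3; against b2: 3p + (-8)(1−p) = 11p − 8.
Setting these equal: −4p + 3 = 11p − 8 ⇒ −15p = -11 ⇒ p = 11/15, and the value is (-4)·(11/15) + 3 = 1/15.
For the column player: with q = P(b1), equating U's and D's payoffs gives −4q + 3 = 11q − 8 ⇒ q = 11/15.

1/15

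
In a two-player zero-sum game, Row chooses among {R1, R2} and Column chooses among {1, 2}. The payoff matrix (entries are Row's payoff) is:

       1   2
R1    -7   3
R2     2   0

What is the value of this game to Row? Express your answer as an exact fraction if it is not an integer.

Row minima: R1 → -7, R2 → 0; maximin = 0.
Column maxima: 1 → 2, 2 → 3; minimax = 2.
0 ≠ 2, so there is no saddle point; optimal play is mixed.
Let Row play R1 with probability p. Expected payoff against 1: (-7)p + 2(1−p) = −9p + 2; against 2: 3p + 0(1−p) = 3p.
Setting these equal: −9p + 2 = 3p ⇒ −12p = -2 ⇒ p = 1/6, and the value is (-9)·(1/6) + 2 = 1/2.
For Column: with q = P(1), equating R1's and R2's payoffs gives −10q + 3 = 2q ⇒ q = 1/4.

1/2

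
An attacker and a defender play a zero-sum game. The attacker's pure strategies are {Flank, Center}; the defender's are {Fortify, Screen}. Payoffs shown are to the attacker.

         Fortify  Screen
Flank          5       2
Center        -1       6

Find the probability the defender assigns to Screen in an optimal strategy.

Row minima: Flank → 2, Center → -1; maximin = 2.
Column maxima: Fortify → 5, Screen → 6; minimax = 5.
2 ≠ 5, so there is no saddle point; optimal play is mixed.
Let the attacker play Flank with probability p. Expected payoff against Fortify: 5p + (-1)(1−p) = 6p − 1; against Screen: 2p + 6(1−p) = −4p + 6.
Setting these equal: 6p − 1 = −4p + 6 ⇒ 10p = 7 ⇒ p = 7/10, and the value is (6)·(7/10) − 1 = 16/5.
For the defender: with q = P(Fortify), equating Flank's and Center's payoffs gives 3q + 2 = −7q + 6 ⇒ q = 2/5.

3/5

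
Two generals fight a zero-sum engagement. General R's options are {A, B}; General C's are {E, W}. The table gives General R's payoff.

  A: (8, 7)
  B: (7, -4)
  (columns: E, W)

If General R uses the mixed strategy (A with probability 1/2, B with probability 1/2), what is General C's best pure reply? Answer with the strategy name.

If General C plays E, General R's expected payoff is (1/2)·8 + (1/2)·7 = 15/2.
If General C plays W, General R's expected payoff is (1/2)·7 + (1/2)·(-4) = 3/2.
General C minimizes General R's payoff; the smallest is 3/2, so the best response is W.

W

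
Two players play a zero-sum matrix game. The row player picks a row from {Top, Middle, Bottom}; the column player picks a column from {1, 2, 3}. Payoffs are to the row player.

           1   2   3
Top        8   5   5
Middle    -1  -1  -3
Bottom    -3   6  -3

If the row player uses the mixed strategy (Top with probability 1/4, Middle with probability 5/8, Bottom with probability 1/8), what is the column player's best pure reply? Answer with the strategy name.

If the column player plays 1, the row player's expected payoff is (1/4)·8 + (5/8)·(-1) + (1/8)·(-3) = 1.
If the column player plays 2, the row player's expected payoff is (1/4)·5 + (5/8)·(-1) + (1/8)·6 = 11/8.
If the column player plays 3, the row player's expected payoff is (1/4)·5 + (5/8)·(-3) + (1/8)·(-3) = -1.
The column player minimizes the row player's payoff; the smallest is -1, so the best response is 3.

3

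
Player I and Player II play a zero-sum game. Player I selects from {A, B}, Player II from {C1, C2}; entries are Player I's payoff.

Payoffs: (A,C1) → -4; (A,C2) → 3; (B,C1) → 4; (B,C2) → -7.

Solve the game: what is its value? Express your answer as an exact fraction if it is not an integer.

Row minima: A → -4, B → -7; maximin = -4.
Column maxima: C1 → 4, C2 → 3; minimax = 3.
-4 ≠ 3, so there is no saddle point; optimal play is mixed.
Let Player I play A with probability p. Expected payoff against C1: (-4)p + 4(1−p) = −8p + 4; against C2: 3p + (-7)(1−p) = 10p − 7.
Setting these equal: −8p + 4 = 10p − 7 ⇒ −18p = -11 ⇒ p = 11/18, and the value is (-8)·(11/18) + 4 = -8/9.
For Player II: with q = P(C1), equating A's and B's payoffs gives −7q + 3 = 11q − 7 ⇒ q = 5/9.

-8/9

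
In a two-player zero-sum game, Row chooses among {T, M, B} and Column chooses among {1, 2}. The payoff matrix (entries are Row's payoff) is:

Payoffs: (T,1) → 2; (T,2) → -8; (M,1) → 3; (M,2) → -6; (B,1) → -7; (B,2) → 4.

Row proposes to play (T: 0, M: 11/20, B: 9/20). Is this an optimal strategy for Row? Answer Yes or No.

Against 1 this mix gives (11/20)·3 + (9/20)·(-7) = -3/2.
Against 2 this mix gives (11/20)·(-6) + (9/20)·4 = -3/2.
All of Column's active replies (1, 2) yield -3/2, and no column does worse for Row. The mix makes Column indifferent and guarantees -3/2, so it is optimal.

Yes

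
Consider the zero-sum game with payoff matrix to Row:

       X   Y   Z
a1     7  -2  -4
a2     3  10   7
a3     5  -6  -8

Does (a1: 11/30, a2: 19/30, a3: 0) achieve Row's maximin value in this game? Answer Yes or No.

Against X this mix gives (11/30)·7 + (19/30)·3 = 67/15.
Against Y this mix gives (11/30)·(-2) + (19/30)·10 = 28/5.
Against Z this mix gives (11/30)·(-4) + (19/30)·7 = 89/30.
Column will play Z, holding Row to 89/30. Shifting weight toward the row that does better against Z would raise this floor (the equalizing mix achieves 61/15 against both Z and X), so the proposed strategy is not optimal.

No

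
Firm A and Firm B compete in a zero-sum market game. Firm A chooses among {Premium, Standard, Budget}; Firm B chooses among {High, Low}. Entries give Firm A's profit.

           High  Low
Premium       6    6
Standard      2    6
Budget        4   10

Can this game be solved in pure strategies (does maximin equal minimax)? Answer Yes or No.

Yes

Row minima: Premium → 6, Standard → 2, Budget → 4; maximin = 6.
Column maxima: High → 6, Low → 10; minimax = 6.
maximin = minimax = 6, so a saddle point exists.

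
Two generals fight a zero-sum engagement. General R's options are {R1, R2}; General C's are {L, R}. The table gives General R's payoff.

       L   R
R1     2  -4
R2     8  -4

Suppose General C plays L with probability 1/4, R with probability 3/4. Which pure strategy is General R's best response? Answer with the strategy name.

R2

Expected payoff of R1: (1/4)·2 + (3/4)·(-4) = -5/2.
Expected payoff of R2: (1/4)·8 + (3/4)·(-4) = -1.
The largest is -1, so General R's best response is R2.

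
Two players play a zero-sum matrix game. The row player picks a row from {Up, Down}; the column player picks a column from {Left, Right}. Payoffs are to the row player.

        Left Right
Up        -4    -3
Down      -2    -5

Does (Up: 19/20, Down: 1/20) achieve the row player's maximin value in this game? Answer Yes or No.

No

Against Left this mix gives (19/20)·(-4) + (1/20)·(-2) = -39/10.
Against Right this mix gives (19/20)·(-3) + (1/20)·(-5) = -31/10.
The column player will play Left, holding the row player to -39/10. Shifting weight toward the row that does better against Left would raise this floor (the equalizing mix achieves -7/2 against both Left and Right), so the proposed strategy is not optimal.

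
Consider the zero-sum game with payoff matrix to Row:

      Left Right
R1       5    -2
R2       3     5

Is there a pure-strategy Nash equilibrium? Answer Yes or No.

Row minima: R1 → -2, R2 → 3; maximin = 3.
Column maxima: Left → 5, Right → 5; minimax = 5.
3 ≠ 5, so no pure-strategy equilibrium exists.

No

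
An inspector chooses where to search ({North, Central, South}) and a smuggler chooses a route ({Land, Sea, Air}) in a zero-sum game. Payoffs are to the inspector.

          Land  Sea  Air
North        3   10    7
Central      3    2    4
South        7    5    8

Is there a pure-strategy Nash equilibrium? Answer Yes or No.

Row minima: North → 3, Central → 2, South → 5; maximin = 5.
Column maxima: Land → 7, Sea → 10, Air → 8; minimax = 7.
5 ≠ 7, so no pure-strategy equilibrium exists.

No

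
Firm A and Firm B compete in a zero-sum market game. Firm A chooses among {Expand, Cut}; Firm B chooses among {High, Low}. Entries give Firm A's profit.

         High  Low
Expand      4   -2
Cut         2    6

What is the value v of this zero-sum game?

Row minima: Expand → -2, Cut → 2; maximin = 2.
Column maxima: High → 4, Low → 6; minimax = 4.
2 ≠ 4, so there is no saddle point; optimal play is mixed.
Let Firm A play Expand with probability p. Expected payoff against High: 4p + 2(1−p) = 2p + 2; against Low: (-2)p + 6(1−p) = −8p + 6.
Setting these equal: 2p + 2 = −8p + 6 ⇒ 10p = 4 ⇒ p = 2/5, and the value is (2)·(2/5) + 2 = 14/5.
For Firm B: with q = P(High), equating Expand's and Cut's payoffs gives 6q − 2 = −4q + 6 ⇒ q = 4/5.

14/5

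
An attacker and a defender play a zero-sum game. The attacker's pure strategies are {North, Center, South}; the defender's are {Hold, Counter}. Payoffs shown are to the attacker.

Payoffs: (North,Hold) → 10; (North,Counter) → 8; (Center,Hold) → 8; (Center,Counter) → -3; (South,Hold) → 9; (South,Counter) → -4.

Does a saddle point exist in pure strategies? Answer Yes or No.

Row minima: North → 8, Center → -3, South → -4; maximin = 8.
Column maxima: Hold → 10, Counter → 8; minimax = 8.
maximin = minimax = 8, so a saddle point exists.

Yes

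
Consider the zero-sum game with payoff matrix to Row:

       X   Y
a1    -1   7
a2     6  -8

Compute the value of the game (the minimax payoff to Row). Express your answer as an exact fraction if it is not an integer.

Row minima: a1 → -1, a2 → -8; maximin = -1.
Column maxima: X → 6, Y → 7; minimax = 6.
-1 ≠ 6, so there is no saddle point; optimal play is mixed.
Let Row play a1 with probability p. Expected payoff against X: (-1)p + 6(1−p) = −7p + 6; against Y: 7p + (-8)(1−p) = 15p − 8.
Setting these equal: −7p + 6 = 15p − 8 ⇒ −22p = -14 ⇒ p = 7/11, and the value is (-7)·(7/11) + 6 = 17/11.
For Column: with q = P(X), equating a1's and a2's payoffs gives −8q + 7 = 14q − 8 ⇒ q = 15/22.

17/11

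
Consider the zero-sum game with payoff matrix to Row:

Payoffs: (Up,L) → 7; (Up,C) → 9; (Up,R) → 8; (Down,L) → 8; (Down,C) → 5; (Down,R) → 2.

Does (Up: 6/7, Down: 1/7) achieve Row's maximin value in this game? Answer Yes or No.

Yes

Against L this mix gives (6/7)·7 + (1/7)·8 = 50/7.
Against C this mix gives (6/7)·9 + (1/7)·5 = 59/7.
Against R this mix gives (6/7)·8 + (1/7)·2 = 50/7.
All of Column's active replies (L, R) yield 50/7, and no column does worse for Row. The mix makes Column indifferent and guarantees 50/7, so it is optimal.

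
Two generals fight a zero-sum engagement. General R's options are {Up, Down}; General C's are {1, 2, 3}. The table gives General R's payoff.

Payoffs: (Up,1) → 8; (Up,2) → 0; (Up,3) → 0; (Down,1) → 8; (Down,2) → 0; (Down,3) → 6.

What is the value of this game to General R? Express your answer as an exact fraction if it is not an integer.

Row minima: Up → 0, Down → 0; maximin = 0.
Column maxima: 1 → 8, 2 → 0, 3 → 6; minimax = 0.
Since maximin = minimax = 0, there is a saddle point and the value is 0.

0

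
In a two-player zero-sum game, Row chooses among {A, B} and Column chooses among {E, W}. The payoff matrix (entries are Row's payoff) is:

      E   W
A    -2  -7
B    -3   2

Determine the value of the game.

-5/2

Row minima: A → -7, B → -3; maximin = -3.
Column maxima: E → -2, W → 2; minimax = -2.
-3 ≠ -2, so there is no saddle point; optimal play is mixed.
Let Row play A with probability p. Expected payoff against E: (-2)p + (-3)(1−p) = p − 3; against W: (-7)p + 2(1−p) = −9p + 2.
Setting these equal: p − 3 = −9p + 2 ⇒ 10p = 5 ⇒ p = 1/2, and the value is (1)·(1/2) − 3 = -5/2.
For Column: with q = P(E), equating A's and B's payoffs gives 5q − 7 = −5q + 2 ⇒ q = 9/10.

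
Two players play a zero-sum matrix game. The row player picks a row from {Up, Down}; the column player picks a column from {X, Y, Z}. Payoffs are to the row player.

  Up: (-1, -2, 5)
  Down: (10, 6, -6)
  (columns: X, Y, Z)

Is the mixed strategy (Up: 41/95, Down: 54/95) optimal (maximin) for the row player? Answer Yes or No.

No

Against X this mix gives (41/95)·(-1) + (54/95)·10 = 499/95.
Against Y this mix gives (41/95)·(-2) + (54/95)·6 = 242/95.
Against Z this mix gives (41/95)·5 + (54/95)·(-6) = -119/95.
The column player will play Z, holding the row player to -119/95. Shifting weight toward the row that does better against Z would raise this floor (the equalizing mix achieves 18/19 against both Z and Y), so the proposed strategy is not optimal.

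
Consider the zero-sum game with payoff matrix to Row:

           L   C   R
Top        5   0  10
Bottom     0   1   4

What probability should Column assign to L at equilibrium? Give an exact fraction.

1/6

Row minima: Top → 0, Bottom → 0; maximin = 0.
Column maxima: L → 5, C → 1, R → 10; minimax = 1.
0 ≠ 1, so there is no saddle point; optimal play is mixed.
R is strictly dominated by L (it gives Row strictly more in every row), so Column never plays it.
On the remaining 2×2 (Top, Bottom vs L, C):
Let Row play Top with probability p. Expected payoff against L: 5p + 0(1−p) = 5p; against C: 0p + 1(1−p) = −p + 1.
Setting these equal: 5p = −p + 1 ⇒ 6p = 1 ⇒ p = 1/6, and the value is (5)·(1/6) = 5/6.
For Column: with q = P(L), equating Top's and Bottom's payoffs gives 5q = −q + 1 ⇒ q = 1/6.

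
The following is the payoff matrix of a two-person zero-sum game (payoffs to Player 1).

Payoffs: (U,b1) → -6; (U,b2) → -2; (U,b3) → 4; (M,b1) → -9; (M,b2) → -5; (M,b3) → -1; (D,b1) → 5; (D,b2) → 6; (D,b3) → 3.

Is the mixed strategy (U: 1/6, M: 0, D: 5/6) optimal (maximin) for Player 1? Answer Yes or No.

Against b1 this mix gives (1/6)·(-6) + (5/6)·5 = 19/6.
Against b2 this mix gives (1/6)·(-2) + (5/6)·6 = 14/3.
Against b3 this mix gives (1/6)·4 + (5/6)·3 = 19/6.
All of Player 2's active replies (b1, b3) yield 19/6, and no column does worse for Player 1. The mix makes Player 2 indifferent and guarantees 19/6, so it is optimal.

Yes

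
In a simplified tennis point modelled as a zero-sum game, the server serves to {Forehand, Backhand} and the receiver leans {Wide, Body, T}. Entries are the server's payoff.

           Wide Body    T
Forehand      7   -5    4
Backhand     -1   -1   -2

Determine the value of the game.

Row minima: Forehand → -5, Backhand → -2; maximin = -2.
Column maxima: Wide → 7, Body → -1, T → 4; minimax = -1.
-2 ≠ -1, so there is no saddle point; optimal play is mixed.
Wide is strictly dominated by T (it gives the server strictly more in every row), so the receiver never plays it.
On the remaining 2×2 (Forehand, Backhand vs Body, T):
Let the server play Forehand with probability p. Expected payoff against Body: (-5)p + (-1)(1−p) = −4p − 1; against T: 4p + (-2)(1−p) = 6p − 2.
Setting these equal: −4p − 1 = 6p − 2 ⇒ −10p = -1 ⇒ p = 1/10, and the value is (-4)·(1/10) − 1 = -7/5.
For the receiver: with q = P(Body), equating Forehand's and Backhand's payoffs gives −9q + 4 = q − 2 ⇒ q = 3/5.

-7/5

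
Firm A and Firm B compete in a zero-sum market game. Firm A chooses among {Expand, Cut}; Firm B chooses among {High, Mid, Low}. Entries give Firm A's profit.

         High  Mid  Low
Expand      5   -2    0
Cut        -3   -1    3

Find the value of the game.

Row minima: Expand → -2, Cut → -3; maximin = -2.
Column maxima: High → 5, Mid → -1, Low → 3; minimax = -1.
-2 ≠ -1, so there is no saddle point; optimal play is mixed.
Low is strictly dominated by Mid (it gives Firm A strictly more in every row), so Firm B never plays it.
On the remaining 2×2 (Expand, Cut vs High, Mid):
Let Firm A play Expand with probability p. Expected payoff against High: 5p + (-3)(1−p) = 8p − 3; against Mid: (-2)p + (-1)(1−p) = −p − 1.
Setting these equal: 8p − 3 = −p − 1 ⇒ 9p = 2 ⇒ p = 2/9, and the value is (8)·(2/9) − 3 = -11/9.
For Firm B: with q = P(High), equating Expand's and Cut's payoffs gives 7q − 2 = −2q − 1 ⇒ q = 1/9.

-11/9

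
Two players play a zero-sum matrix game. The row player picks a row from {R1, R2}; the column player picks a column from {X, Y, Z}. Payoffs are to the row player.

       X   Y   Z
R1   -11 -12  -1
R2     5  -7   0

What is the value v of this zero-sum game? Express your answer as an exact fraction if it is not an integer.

-7

Row minima: R1 → -12, R2 → -7; maximin = -7.
Column maxima: X → 5, Y → -7, Z → 0; minimax = -7.
Since maximin = minimax = -7, there is a saddle point and the value is -7.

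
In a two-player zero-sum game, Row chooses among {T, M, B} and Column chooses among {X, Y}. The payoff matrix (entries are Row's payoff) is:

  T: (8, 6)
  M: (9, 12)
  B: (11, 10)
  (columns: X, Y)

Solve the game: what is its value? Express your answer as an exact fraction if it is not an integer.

Row minima: T → 6, M → 9, B → 10; maximin = 10.
Column maxima: X → 11, Y → 12; minimax = 11.
10 ≠ 11, so there is no saddle point; optimal play is mixed.
T is strictly dominated by M, so Row never plays it.
On the remaining 2×2 (M, B vs X, Y):
Let Row play M with probability p. Expected payoff against X: 9p + 11(1−p) = −2p + 11; against Y: 12p + 10(1−p) = 2p + 10.
Setting these equal: −2p + 11 = 2p + 10 ⇒ −4p = -1 ⇒ p = 1/4, and the value is (-2)·(1/4) + 11 = 21/2.
For Column: with q = P(X), equating M's and B's payoffs gives −3q + 12 = q + 10 ⇒ q = 1/2.

21/2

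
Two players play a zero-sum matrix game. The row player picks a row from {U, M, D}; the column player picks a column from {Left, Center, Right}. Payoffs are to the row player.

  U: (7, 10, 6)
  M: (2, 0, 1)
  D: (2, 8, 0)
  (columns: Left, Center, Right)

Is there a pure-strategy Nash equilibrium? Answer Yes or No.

Row minima: U → 6, M → 0, D → 0; maximin = 6.
Column maxima: Left → 7, Center → 10, Right → 6; minimax = 6.
maximin = minimax = 6, so a saddle point exists.

Yes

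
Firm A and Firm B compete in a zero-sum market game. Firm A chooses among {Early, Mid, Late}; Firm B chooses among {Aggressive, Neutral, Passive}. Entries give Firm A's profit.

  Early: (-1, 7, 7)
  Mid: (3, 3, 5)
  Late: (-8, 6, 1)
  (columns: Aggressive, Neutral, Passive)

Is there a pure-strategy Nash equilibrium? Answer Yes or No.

Yes

Row minima: Early → -1, Mid → 3, Late → -8; maximin = 3.
Column maxima: Aggressive → 3, Neutral → 7, Passive → 7; minimax = 3.
maximin = minimax = 3, so a saddle point exists.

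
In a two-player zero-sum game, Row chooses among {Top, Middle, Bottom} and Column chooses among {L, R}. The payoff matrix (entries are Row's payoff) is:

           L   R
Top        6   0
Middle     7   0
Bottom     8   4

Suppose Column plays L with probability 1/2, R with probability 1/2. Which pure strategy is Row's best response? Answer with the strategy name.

Bottom

Expected payoff of Top: (1/2)·6 + (1/2)·0 = 3.
Expected payoff of Middle: (1/2)·7 + (1/2)·0 = 7/2.
Expected payoff of Bottom: (1/2)·8 + (1/2)·4 = 6.
The largest is 6, so Row's best response is Bottom.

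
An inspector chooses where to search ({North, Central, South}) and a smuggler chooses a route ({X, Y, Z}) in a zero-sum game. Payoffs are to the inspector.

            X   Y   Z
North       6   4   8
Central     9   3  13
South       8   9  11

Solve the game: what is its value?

Row minima: North → 4, Central → 3, South → 8; maximin = 8.
Column maxima: X → 9, Y → 9, Z → 13; minimax = 9.
8 ≠ 9, so there is no saddle point; optimal play is mixed.
North is strictly dominated by South, so the inspector never plays it.
Z is strictly dominated by X (it gives the inspector strictly more in every row), so the smuggler never plays it.
On the remaining 2×2 (Central, South vs X, Y):
Let the inspector play Central with probability p. Expected payoff against X: 9p + 8(1−p) = p + 8; against Y: 3p + 9(1−p) = −6p + 9.
Setting these equal: p + 8 = −6p + 9 ⇒ 7p = 1 ⇒ p = 1/7, and the value is (1)·(1/7) + 8 = 57/7.
For the smuggler: with q = P(X), equating Central's and South's payoffs gives 6q + 3 = −q + 9 ⇒ q = 6/7.

57/7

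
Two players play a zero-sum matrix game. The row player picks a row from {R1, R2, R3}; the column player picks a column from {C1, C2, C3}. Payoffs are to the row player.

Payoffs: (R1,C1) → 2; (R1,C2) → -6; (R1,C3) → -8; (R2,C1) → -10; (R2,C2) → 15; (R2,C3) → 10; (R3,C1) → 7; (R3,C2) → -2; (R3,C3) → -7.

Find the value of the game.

0

Row minima: R1 → -8, R2 → -10, R3 → -7; maximin = -7.
Column maxima: C1 → 7, C2 → 15, C3 → 10; minimax = 7.
-7 ≠ 7, so there is no saddle point; optimal play is mixed.
R1 is strictly dominated by R3, so the row player never plays it.
C2 is strictly dominated by C3 (it gives the row player strictly more in every row), so the column player never plays it.
On the remaining 2×2 (R2, R3 vs C1, C3):
Let the row player play R2 with probability p. Expected payoff against C1: (-10)p + 7(1−p) = −17p + 7; against C3: 10p + (-7)(1−p) = 17p − 7.
Setting these equal: −17p + 7 = 17p − 7 ⇒ −34p = -14 ⇒ p = 7/17, and the value is (-17)·(7/17) + 7 = 0.
For the column player: with q = P(C1), equating R2's and R3's payoffs gives −20q + 10 = 14q − 7 ⇒ q = 1/2.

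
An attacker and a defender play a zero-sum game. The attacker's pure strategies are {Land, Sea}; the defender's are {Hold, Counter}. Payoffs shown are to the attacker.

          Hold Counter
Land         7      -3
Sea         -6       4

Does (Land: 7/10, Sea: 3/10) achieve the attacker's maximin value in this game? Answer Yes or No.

Against Hold this mix gives (7/10)·7 + (3/10)·(-6) = 31/10.
Against Counter this mix gives (7/10)·(-3) + (3/10)·4 = -9/10.
The defender will play Counter, holding the attacker to -9/10. Shifting weight toward the row that does better against Counter would raise this floor (the equalizing mix achieves 1/2 against both Counter and Hold), so the proposed strategy is not optimal.

No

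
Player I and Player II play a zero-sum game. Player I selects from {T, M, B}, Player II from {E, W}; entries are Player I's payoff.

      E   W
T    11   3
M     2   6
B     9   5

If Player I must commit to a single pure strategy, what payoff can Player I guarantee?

5

Row minima: T → 3, M → 2, B → 5.
The best of these is 5.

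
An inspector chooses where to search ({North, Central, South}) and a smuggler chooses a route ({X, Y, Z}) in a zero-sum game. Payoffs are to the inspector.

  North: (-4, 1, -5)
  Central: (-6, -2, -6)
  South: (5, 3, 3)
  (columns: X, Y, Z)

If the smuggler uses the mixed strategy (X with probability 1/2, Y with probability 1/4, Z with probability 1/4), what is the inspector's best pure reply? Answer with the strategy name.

South

Expected payoff of North: (1/2)·(-4) + (1/4)·1 + (1/4)·(-5) = -3.
Expected payoff of Central: (1/2)·(-6) + (1/4)·(-2) + (1/4)·(-6) = -5.
Expected payoff of South: (1/2)·5 + (1/4)·3 + (1/4)·3 = 4.
The largest is 4, so the inspector's best response is South.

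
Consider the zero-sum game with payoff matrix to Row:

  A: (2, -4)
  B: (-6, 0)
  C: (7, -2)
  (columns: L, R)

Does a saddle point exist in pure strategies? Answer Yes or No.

Row minima: A → -4, B → -6, C → -2; maximin = -2.
Column maxima: L → 7, R → 0; minimax = 0.
-2 ≠ 0, so no pure-strategy equilibrium exists.

No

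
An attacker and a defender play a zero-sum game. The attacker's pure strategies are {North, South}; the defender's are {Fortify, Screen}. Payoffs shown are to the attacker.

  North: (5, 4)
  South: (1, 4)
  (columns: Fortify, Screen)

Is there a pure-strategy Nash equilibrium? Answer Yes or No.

Yes

Row minima: North → 4, South → 1; maximin = 4.
Column maxima: Fortify → 5, Screen → 4; minimax = 4.
maximin = minimax = 4, so a saddle point exists.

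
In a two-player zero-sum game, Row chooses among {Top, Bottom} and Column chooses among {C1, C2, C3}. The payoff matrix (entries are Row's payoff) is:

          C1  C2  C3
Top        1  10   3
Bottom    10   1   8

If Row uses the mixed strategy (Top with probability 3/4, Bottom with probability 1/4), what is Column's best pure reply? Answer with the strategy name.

If Column plays C1, Row's expected payoff is (3/4)·1 + (1/4)·10 = 13/4.
If Column plays C2, Row's expected payoff is (3/4)·10 + (1/4)·1 = 31/4.
If Column plays C3, Row's expected payoff is (3/4)·3 + (1/4)·8 = 17/4.
Column minimizes Row's payoff; the smallest is 13/4, so the best response is C1.

C1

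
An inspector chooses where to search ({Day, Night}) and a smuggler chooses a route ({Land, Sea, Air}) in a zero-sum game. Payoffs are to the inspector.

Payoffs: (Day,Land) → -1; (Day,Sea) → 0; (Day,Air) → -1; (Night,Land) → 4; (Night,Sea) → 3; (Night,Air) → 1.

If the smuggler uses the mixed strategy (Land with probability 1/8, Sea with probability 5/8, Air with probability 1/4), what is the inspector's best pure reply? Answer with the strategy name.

Expected payoff of Day: (1/8)·(-1) + (5/8)·0 + (1/4)·(-1) = -3/8.
Expected payoff of Night: (1/8)·4 + (5/8)·3 + (1/4)·1 = 21/8.
The largest is 21/8, so the inspector's best response is Night.

Night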